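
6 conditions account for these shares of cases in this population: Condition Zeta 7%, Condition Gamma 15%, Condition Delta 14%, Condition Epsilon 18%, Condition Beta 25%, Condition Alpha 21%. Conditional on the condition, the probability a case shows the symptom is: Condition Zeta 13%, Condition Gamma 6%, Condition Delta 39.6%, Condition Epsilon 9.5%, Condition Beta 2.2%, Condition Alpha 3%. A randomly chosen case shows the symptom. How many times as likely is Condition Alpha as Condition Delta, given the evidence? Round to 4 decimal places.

0.1136

Unnormalized posteriors (prior × likelihood):
  Condition Zeta: 0.07 × 0.13 = 0.0091
  Condition Gamma: 0.15 × 0.06 = 0.009
  Condition Delta: 0.14 × 0.396 = 0.05544
  Condition Epsilon: 0.18 × 0.095 = 0.0171
  Condition Beta: 0.25 × 0.022 = 0.0055
  Condition Alpha: 0.21 × 0.03 = 0.0063
Total = 0.10244.
The ratio is 0.0063 / 0.05544 (the normalizer cancels) = 0.1136.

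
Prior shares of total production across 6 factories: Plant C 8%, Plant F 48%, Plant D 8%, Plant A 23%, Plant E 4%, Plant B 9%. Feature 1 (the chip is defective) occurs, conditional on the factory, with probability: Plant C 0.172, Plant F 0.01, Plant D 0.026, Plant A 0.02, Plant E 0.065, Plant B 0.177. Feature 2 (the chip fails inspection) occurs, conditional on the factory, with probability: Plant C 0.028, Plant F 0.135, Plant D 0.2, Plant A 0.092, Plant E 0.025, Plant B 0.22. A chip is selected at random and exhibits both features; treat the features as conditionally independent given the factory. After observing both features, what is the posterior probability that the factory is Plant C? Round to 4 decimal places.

Unnormalized posteriors (prior × likelihood):
  Plant C: 0.08 × 0.172 × 0.028 = 0.00038528
  Plant F: 0.48 × 0.01 × 0.135 = 0.000648
  Plant D: 0.08 × 0.026 × 0.2 = 0.000416
  Plant A: 0.23 × 0.02 × 0.092 = 0.0004232
  Plant E: 0.04 × 0.065 × 0.025 = 0.000065
  Plant B: 0.09 × 0.177 × 0.22 = 0.0035046
Sum = 0.00544208.
P(Plant C | evidence) = 0.00038528 / 0.00544208 ≈ 0.0708.

0.0708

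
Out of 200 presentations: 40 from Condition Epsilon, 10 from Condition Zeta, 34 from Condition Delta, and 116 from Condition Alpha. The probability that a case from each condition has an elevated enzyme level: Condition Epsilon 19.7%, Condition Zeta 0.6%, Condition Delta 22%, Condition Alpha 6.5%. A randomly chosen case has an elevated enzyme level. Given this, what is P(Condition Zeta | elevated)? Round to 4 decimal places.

Compute prior × likelihood for every hypothesis:
  Condition Epsilon: 0.2 × 0.197 = 0.0394
  Condition Zeta: 0.05 × 0.006 = 0.0003
  Condition Delta: 0.17 × 0.22 = 0.0374
  Condition Alpha: 0.58 × 0.065 = 0.0377
Sum = 0.1148.
P(Condition Zeta | evidence) = 0.0003 / 0.1148 ≈ 0.0026.

0.0026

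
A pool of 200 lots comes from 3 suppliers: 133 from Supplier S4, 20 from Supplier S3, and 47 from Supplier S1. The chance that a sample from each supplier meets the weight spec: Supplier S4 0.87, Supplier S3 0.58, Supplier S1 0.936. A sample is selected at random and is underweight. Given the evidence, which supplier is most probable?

Supplier S4

Taking complements, P(underweight | each) = Supplier S4 0.13, Supplier S3 0.42, Supplier S1 0.064.
Unnormalized posteriors (prior × likelihood):
  Supplier S4: 0.665 × 0.13 = 0.08645
  Supplier S3: 0.1 × 0.42 = 0.042
  Supplier S1: 0.235 × 0.064 = 0.01504
Sum = 0.14349.
Largest term belongs to Supplier S4, so Supplier S4 is most probable.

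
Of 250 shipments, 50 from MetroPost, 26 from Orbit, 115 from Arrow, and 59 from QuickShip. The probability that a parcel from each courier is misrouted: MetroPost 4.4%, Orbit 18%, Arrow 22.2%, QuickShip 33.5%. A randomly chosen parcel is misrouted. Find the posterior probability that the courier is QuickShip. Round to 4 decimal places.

Unnormalized posteriors (prior × likelihood):
  MetroPost: 0.2 × 0.044 = 0.0088
  Orbit: 0.104 × 0.18 = 0.01872
  Arrow: 0.46 × 0.222 = 0.10212
  QuickShip: 0.236 × 0.335 = 0.07906
Total = 0.2087.
P(QuickShip | evidence) = 0.07906 / 0.2087 ≈ 0.3788.

0.3788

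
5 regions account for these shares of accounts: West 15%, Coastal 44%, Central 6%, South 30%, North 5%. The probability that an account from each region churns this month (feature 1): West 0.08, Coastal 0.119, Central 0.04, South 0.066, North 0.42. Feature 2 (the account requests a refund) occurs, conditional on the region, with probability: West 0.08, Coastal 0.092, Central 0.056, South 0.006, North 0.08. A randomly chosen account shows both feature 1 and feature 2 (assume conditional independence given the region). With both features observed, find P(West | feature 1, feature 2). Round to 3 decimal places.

0.125

By Bayes' rule, posterior ∝ prior × likelihood:
  West: 0.15 × 0.08 × 0.08 = 0.00096
  Coastal: 0.44 × 0.119 × 0.092 = 0.00481712
  Central: 0.06 × 0.04 × 0.056 = 0.0001344
  South: 0.3 × 0.066 × 0.006 = 0.0001188
  North: 0.05 × 0.42 × 0.08 = 0.00168
Total = 0.00771032.
P(West | evidence) = 0.00096 / 0.00771032 ≈ 0.125.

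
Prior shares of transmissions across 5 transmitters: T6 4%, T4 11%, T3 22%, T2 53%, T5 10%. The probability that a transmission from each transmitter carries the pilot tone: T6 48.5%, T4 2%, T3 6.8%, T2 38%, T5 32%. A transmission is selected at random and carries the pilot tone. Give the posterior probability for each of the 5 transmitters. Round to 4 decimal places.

Unnormalized posteriors (prior × likelihood):
  T6: 0.04 × 0.485 = 0.0194
  T4: 0.11 × 0.02 = 0.0022
  T3: 0.22 × 0.068 = 0.01496
  T2: 0.53 × 0.38 = 0.2014
  T5: 0.1 × 0.32 = 0.032
Sum = 0.26996.
P(T6 | pilot) = 0.0194/0.26996 ≈ 0.0719
P(T4 | pilot) = 0.0022/0.26996 ≈ 0.0081
P(T3 | pilot) = 0.01496/0.26996 ≈ 0.0554
P(T2 | pilot) = 0.2014/0.26996 ≈ 0.7460
P(T5 | pilot) = 0.032/0.26996 ≈ 0.1185

T6 0.0719, T4 0.0081, T3 0.0554, T2 0.7460, T5 0.1185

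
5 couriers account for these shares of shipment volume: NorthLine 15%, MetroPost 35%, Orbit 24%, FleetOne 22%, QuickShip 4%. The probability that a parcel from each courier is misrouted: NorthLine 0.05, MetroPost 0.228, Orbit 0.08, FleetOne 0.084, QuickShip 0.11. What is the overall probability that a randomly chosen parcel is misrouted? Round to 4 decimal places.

0.1294

Prior × likelihood for each hypothesis:
  NorthLine: 0.15 × 0.05 = 0.0075
  MetroPost: 0.35 × 0.228 = 0.0798
  Orbit: 0.24 × 0.08 = 0.0192
  FleetOne: 0.22 × 0.084 = 0.01848
  QuickShip: 0.04 × 0.11 = 0.0044
P(misrouted) = 0.0075 + 0.0798 + 0.0192 + 0.01848 + 0.0044 = 0.12938 → 0.1294.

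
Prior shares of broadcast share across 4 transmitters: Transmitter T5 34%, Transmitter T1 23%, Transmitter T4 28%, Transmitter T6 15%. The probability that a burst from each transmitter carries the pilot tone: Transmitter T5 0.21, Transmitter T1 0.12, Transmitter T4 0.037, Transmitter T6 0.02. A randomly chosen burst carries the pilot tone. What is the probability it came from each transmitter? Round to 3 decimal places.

By Bayes' rule, posterior ∝ prior × likelihood:
  Transmitter T5: 0.34 × 0.21 = 0.0714
  Transmitter T1: 0.23 × 0.12 = 0.0276
  Transmitter T4: 0.28 × 0.037 = 0.01036
  Transmitter T6: 0.15 × 0.02 = 0.003
Total = 0.11236.
P(Transmitter T5 | pilot) = 0.0714/0.11236 ≈ 0.635
P(Transmitter T1 | pilot) = 0.0276/0.11236 ≈ 0.246
P(Transmitter T4 | pilot) = 0.01036/0.11236 ≈ 0.092
P(Transmitter T6 | pilot) = 0.003/0.11236 ≈ 0.027
(Check: 0.635+0.246+0.092+0.027 = 1.000.)

Transmitter T5 0.635, Transmitter T1 0.246, Transmitter T4 0.092, Transmitter T6 0.027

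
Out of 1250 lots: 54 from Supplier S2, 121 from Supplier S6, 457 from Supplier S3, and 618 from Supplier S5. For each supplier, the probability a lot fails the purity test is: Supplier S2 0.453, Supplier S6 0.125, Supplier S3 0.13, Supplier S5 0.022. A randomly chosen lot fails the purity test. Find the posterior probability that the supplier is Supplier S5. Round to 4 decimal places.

0.1208

Unnormalized posteriors (prior × likelihood):
  Supplier S2: 0.0432 × 0.453 = 0.0195696
  Supplier S6: 0.0968 × 0.125 = 0.0121
  Supplier S3: 0.3656 × 0.13 = 0.047528
  Supplier S5: 0.4944 × 0.022 = 0.0108768
Normalizing constant = 0.0900744.
P(Supplier S5 | evidence) = 0.0108768 / 0.0900744 ≈ 0.1208.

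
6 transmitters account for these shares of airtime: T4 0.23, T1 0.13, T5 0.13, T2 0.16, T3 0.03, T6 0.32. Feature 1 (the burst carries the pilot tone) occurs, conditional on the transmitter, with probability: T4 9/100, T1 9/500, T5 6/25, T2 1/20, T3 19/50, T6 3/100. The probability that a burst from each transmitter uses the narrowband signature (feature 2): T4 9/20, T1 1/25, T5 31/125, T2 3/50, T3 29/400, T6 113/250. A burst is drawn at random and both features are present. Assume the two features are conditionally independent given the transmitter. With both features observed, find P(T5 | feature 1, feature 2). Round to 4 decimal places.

Unnormalized posteriors (prior × likelihood):
  T4: 0.23 × 0.09 × 0.45 = 0.009315
  T1: 0.13 × 0.018 × 0.04 = 0.0000936
  T5: 0.13 × 0.24 × 0.248 = 0.0077376
  T2: 0.16 × 0.05 × 0.06 = 0.00048
  T3: 0.03 × 0.38 × 0.0725 = 0.0008265
  T6: 0.32 × 0.03 × 0.452 = 0.0043392
Sum = 0.0227919.
P(T5 | evidence) = 0.0077376 / 0.0227919 ≈ 0.3395.

0.3395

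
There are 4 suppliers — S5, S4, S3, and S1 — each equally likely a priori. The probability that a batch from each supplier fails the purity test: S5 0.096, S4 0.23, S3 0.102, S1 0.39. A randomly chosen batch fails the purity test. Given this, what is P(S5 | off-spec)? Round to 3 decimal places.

Since the prior is uniform, the posterior is proportional to the likelihood:
  S5: 0.096
  S4: 0.23
  S3: 0.102
  S1: 0.39
Sum = 0.818.
P(S5 | evidence) = 0.096 / 0.818 ≈ 0.117.

0.117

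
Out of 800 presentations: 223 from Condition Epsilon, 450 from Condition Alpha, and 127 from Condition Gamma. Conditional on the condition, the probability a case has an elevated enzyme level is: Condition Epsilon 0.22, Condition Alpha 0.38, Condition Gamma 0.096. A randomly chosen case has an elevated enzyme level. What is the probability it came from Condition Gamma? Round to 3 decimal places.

0.052

Compute prior × likelihood for every hypothesis:
  Condition Epsilon: 0.27875 × 0.22 = 0.061325
  Condition Alpha: 0.5625 × 0.38 = 0.21375
  Condition Gamma: 0.15875 × 0.096 = 0.01524
Normalizing constant = 0.290315.
P(Condition Gamma | evidence) = 0.01524 / 0.290315 ≈ 0.052.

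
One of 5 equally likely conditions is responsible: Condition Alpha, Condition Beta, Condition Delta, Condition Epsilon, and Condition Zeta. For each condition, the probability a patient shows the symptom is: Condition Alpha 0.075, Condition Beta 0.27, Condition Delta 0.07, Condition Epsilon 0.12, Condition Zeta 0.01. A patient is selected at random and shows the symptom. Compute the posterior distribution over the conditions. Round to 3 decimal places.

Condition Alpha 0.138, Condition Beta 0.495, Condition Delta 0.128, Condition Epsilon 0.220, Condition Zeta 0.018

With a uniform prior (1/5 each), posterior ∝ likelihood:
  Condition Alpha: 0.075
  Condition Beta: 0.27
  Condition Delta: 0.07
  Condition Epsilon: 0.12
  Condition Zeta: 0.01
Total = 0.545.
P(Condition Alpha | symptomatic) = 0.075/0.545 ≈ 0.138
P(Condition Beta | symptomatic) = 0.27/0.545 ≈ 0.495
P(Condition Delta | symptomatic) = 0.07/0.545 ≈ 0.128
P(Condition Epsilon | symptomatic) = 0.12/0.545 ≈ 0.220
P(Condition Zeta | symptomatic) = 0.01/0.545 ≈ 0.018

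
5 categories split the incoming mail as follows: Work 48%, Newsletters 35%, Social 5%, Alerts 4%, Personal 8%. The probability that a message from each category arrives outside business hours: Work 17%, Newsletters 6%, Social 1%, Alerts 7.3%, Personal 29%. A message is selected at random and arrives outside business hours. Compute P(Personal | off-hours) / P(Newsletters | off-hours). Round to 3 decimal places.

Unnormalized posteriors (prior × likelihood):
  Work: 0.48 × 0.17 = 0.0816
  Newsletters: 0.35 × 0.06 = 0.021
  Social: 0.05 × 0.01 = 0.0005
  Alerts: 0.04 × 0.073 = 0.00292
  Personal: 0.08 × 0.29 = 0.0232
Total = 0.12922.
The ratio is 0.0232 / 0.021 (the normalizer cancels) = 1.105.

1.105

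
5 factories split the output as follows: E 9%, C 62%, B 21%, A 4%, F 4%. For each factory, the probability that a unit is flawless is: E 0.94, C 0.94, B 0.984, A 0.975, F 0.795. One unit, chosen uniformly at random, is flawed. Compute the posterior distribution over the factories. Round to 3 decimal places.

Taking complements, P(flawed | each) = E 0.06, C 0.06, B 0.016, A 0.025, F 0.205.
Prior × likelihood for each hypothesis:
  E: 0.09 × 0.06 = 0.0054
  C: 0.62 × 0.06 = 0.0372
  B: 0.21 × 0.016 = 0.00336
  A: 0.04 × 0.025 = 0.001
  F: 0.04 × 0.205 = 0.0082
Normalizing constant = 0.05516.
P(E | flawed) = 0.0054/0.05516 ≈ 0.098
P(C | flawed) = 0.0372/0.05516 ≈ 0.674
P(B | flawed) = 0.00336/0.05516 ≈ 0.061
P(A | flawed) = 0.001/0.05516 ≈ 0.018
P(F | flawed) = 0.0082/0.05516 ≈ 0.149
(Check: 0.098+0.674+0.061+0.018+0.149 = 1.000.)

E 0.098, C 0.674, B 0.061, A 0.018, F 0.149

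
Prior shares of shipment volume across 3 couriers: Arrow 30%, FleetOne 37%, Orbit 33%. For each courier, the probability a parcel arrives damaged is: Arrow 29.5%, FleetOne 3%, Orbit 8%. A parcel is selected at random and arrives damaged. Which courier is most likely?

Arrow

Unnormalized posteriors (prior × likelihood):
  Arrow: 0.3 × 0.295 = 0.0885
  FleetOne: 0.37 × 0.03 = 0.0111
  Orbit: 0.33 × 0.08 = 0.0264
Normalizing constant = 0.126.
Largest term belongs to Arrow, so Arrow is most probable.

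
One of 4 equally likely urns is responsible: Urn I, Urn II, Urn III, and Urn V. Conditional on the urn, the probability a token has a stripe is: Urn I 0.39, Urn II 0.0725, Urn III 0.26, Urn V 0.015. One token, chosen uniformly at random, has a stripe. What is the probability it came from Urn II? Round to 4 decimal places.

0.0983

Since the prior is uniform, the posterior is proportional to the likelihood:
  Urn I: 0.39
  Urn II: 0.0725
  Urn III: 0.26
  Urn V: 0.015
Total = 0.7375.
P(Urn II | evidence) = 0.0725 / 0.7375 ≈ 0.0983.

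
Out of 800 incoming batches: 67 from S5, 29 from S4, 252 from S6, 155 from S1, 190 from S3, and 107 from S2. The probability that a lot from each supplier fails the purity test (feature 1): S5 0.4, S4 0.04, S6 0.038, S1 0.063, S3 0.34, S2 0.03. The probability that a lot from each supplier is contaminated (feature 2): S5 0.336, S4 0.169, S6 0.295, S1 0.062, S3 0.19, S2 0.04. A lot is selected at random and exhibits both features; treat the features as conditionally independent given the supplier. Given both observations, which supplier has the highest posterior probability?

S3

By Bayes' rule, posterior ∝ prior × likelihood:
  S5: 0.08375 × 0.4 × 0.336 = 0.011256
  S4: 0.03625 × 0.04 × 0.169 = 0.00024505
  S6: 0.315 × 0.038 × 0.295 = 0.00353115
  S1: 0.19375 × 0.063 × 0.062 = 0.0007567875
  S3: 0.2375 × 0.34 × 0.19 = 0.0153425
  S2: 0.13375 × 0.03 × 0.04 = 0.0001605
Sum = 0.0312919875.
Largest term belongs to S3, so S3 is most probable.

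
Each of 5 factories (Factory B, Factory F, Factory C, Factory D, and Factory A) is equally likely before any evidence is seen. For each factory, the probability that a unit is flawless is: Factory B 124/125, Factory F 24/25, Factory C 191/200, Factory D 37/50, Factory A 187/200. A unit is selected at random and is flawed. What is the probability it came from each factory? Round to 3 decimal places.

Factory B 0.019, Factory F 0.096, Factory C 0.108, Factory D 0.622, Factory A 0.156

Taking complements, P(flawed | each) = Factory B 0.008, Factory F 0.04, Factory C 0.045, Factory D 0.26, Factory A 0.065.
With a uniform prior (1/5 each), posterior ∝ likelihood:
  Factory B: 0.008
  Factory F: 0.04
  Factory C: 0.045
  Factory D: 0.26
  Factory A: 0.065
Total = 0.418.
P(Factory B | flawed) = 0.008/0.418 ≈ 0.019
P(Factory F | flawed) = 0.04/0.418 ≈ 0.096
P(Factory C | flawed) = 0.045/0.418 ≈ 0.108
P(Factory D | flawed) = 0.26/0.418 ≈ 0.622
P(Factory A | flawed) = 0.065/0.418 ≈ 0.156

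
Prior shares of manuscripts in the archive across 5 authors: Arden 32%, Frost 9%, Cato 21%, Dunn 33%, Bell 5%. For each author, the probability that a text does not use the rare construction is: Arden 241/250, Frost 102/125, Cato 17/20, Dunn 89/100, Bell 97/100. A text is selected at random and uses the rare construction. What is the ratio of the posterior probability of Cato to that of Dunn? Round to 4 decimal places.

0.8678

Taking complements, P(rare-form | each) = Arden 0.036, Frost 0.184, Cato 0.15, Dunn 0.11, Bell 0.03.
By Bayes' rule, posterior ∝ prior × likelihood:
  Arden: 0.32 × 0.036 = 0.01152
  Frost: 0.09 × 0.184 = 0.01656
  Cato: 0.21 × 0.15 = 0.0315
  Dunn: 0.33 × 0.11 = 0.0363
  Bell: 0.05 × 0.03 = 0.0015
Total = 0.09738.
The ratio is 0.0315 / 0.0363 (the normalizer cancels) = 0.8678.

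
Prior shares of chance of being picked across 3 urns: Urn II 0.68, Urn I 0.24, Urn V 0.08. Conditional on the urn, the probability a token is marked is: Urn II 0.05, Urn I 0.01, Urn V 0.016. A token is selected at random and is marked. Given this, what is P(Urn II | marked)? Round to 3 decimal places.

0.902

Prior × likelihood for each hypothesis:
  Urn II: 0.68 × 0.05 = 0.034
  Urn I: 0.24 × 0.01 = 0.0024
  Urn V: 0.08 × 0.016 = 0.00128
Total = 0.03768.
P(Urn II | evidence) = 0.034 / 0.03768 ≈ 0.902.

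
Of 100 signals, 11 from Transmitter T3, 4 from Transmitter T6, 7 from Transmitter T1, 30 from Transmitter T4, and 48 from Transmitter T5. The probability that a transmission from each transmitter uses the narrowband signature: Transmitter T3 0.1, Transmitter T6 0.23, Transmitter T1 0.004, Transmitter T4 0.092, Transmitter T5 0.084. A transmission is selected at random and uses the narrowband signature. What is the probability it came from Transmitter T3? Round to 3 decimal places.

Unnormalized posteriors (prior × likelihood):
  Transmitter T3: 0.11 × 0.1 = 0.011
  Transmitter T6: 0.04 × 0.23 = 0.0092
  Transmitter T1: 0.07 × 0.004 = 0.00028
  Transmitter T4: 0.3 × 0.092 = 0.0276
  Transmitter T5: 0.48 × 0.084 = 0.04032
Total = 0.0884.
P(Transmitter T3 | evidence) = 0.011 / 0.0884 ≈ 0.124.

0.124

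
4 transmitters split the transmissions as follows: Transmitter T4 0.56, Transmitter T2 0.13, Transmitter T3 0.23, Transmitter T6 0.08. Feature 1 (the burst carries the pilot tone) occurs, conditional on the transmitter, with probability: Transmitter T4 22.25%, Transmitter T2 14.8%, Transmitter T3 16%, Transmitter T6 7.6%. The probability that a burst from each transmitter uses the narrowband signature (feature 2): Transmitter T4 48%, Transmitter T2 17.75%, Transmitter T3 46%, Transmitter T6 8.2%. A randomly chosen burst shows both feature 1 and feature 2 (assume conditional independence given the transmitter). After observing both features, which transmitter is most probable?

By Bayes' rule, posterior ∝ prior × likelihood:
  Transmitter T4: 0.56 × 0.2225 × 0.48 = 0.059808
  Transmitter T2: 0.13 × 0.148 × 0.1775 = 0.0034151
  Transmitter T3: 0.23 × 0.16 × 0.46 = 0.016928
  Transmitter T6: 0.08 × 0.076 × 0.082 = 0.00049856
Sum = 0.08064966.
Largest term belongs to Transmitter T4, so Transmitter T4 is most probable.

Transmitter T4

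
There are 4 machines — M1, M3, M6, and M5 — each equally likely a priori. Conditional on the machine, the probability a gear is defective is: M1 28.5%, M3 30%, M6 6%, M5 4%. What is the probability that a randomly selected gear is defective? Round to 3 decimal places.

With a uniform prior (1/4 each), posterior ∝ likelihood:
  M1: 0.285
  M3: 0.3
  M6: 0.06
  M5: 0.04
P(defective) = (1/4) × (0.285 + 0.3 + 0.06 + 0.04) = 0.685/4 ≈ 0.171.

0.171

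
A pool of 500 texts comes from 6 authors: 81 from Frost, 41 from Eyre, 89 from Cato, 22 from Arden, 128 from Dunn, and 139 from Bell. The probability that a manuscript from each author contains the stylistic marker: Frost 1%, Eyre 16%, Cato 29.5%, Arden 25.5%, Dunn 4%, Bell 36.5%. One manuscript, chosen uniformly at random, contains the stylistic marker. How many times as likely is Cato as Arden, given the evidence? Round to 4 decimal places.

4.6800

By Bayes' rule, posterior ∝ prior × likelihood:
  Frost: 0.162 × 0.01 = 0.00162
  Eyre: 0.082 × 0.16 = 0.01312
  Cato: 0.178 × 0.295 = 0.05251
  Arden: 0.044 × 0.255 = 0.01122
  Dunn: 0.256 × 0.04 = 0.01024
  Bell: 0.278 × 0.365 = 0.10147
Total = 0.19018.
The ratio is 0.05251 / 0.01122 (the normalizer cancels) = 4.6800.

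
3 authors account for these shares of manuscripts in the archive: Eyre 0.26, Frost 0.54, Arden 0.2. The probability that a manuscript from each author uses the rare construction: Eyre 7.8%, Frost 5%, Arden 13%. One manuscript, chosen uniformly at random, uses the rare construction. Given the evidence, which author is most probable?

Frost

Prior × likelihood for each hypothesis:
  Eyre: 0.26 × 0.078 = 0.02028
  Frost: 0.54 × 0.05 = 0.027
  Arden: 0.2 × 0.13 = 0.026
Total = 0.07328.
Largest term belongs to Frost, so Frost is most probable.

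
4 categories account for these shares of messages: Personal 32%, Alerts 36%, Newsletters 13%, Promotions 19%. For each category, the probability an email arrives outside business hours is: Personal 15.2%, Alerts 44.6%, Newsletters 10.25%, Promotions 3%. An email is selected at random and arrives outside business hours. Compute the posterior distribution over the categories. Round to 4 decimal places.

Personal 0.2131, Alerts 0.7035, Newsletters 0.0584, Promotions 0.0250

By Bayes' rule, posterior ∝ prior × likelihood:
  Personal: 0.32 × 0.152 = 0.04864
  Alerts: 0.36 × 0.446 = 0.16056
  Newsletters: 0.13 × 0.1025 = 0.013325
  Promotions: 0.19 × 0.03 = 0.0057
Sum = 0.228225.
P(Personal | off-hours) = 0.04864/0.228225 ≈ 0.2131
P(Alerts | off-hours) = 0.16056/0.228225 ≈ 0.7035
P(Newsletters | off-hours) = 0.013325/0.228225 ≈ 0.0584
P(Promotions | off-hours) = 0.0057/0.228225 ≈ 0.0250
(Check: 0.2131+0.7035+0.0584+0.0250 = 1.0000.)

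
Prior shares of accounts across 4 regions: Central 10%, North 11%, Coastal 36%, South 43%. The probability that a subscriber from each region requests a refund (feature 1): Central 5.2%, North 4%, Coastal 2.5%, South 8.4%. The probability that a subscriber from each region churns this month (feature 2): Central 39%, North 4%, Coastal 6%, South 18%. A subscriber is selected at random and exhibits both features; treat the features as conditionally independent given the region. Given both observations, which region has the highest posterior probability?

By Bayes' rule, posterior ∝ prior × likelihood:
  Central: 0.1 × 0.052 × 0.39 = 0.002028
  North: 0.11 × 0.04 × 0.04 = 0.000176
  Coastal: 0.36 × 0.025 × 0.06 = 0.00054
  South: 0.43 × 0.084 × 0.18 = 0.0065016
Sum = 0.0092456.
Largest term belongs to South, so South is most probable.

South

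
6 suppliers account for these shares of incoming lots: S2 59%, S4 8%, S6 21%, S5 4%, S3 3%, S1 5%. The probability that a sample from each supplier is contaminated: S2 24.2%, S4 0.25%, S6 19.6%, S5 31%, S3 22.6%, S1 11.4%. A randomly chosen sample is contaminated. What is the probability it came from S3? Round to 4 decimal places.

0.0324

Prior × likelihood for each hypothesis:
  S2: 0.59 × 0.242 = 0.14278
  S4: 0.08 × 0.0025 = 0.0002
  S6: 0.21 × 0.196 = 0.04116
  S5: 0.04 × 0.31 = 0.0124
  S3: 0.03 × 0.226 = 0.00678
  S1: 0.05 × 0.114 = 0.0057
Normalizing constant = 0.20902.
P(S3 | evidence) = 0.00678 / 0.20902 ≈ 0.0324.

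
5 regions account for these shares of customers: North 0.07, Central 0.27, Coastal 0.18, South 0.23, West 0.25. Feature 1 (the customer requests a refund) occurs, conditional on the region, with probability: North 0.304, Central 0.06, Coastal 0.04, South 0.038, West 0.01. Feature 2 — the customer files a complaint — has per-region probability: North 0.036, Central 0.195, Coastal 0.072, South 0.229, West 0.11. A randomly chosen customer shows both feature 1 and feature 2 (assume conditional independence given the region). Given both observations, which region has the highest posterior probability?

By Bayes' rule, posterior ∝ prior × likelihood:
  North: 0.07 × 0.304 × 0.036 = 0.00076608
  Central: 0.27 × 0.06 × 0.195 = 0.003159
  Coastal: 0.18 × 0.04 × 0.072 = 0.0005184
  South: 0.23 × 0.038 × 0.229 = 0.00200146
  West: 0.25 × 0.01 × 0.11 = 0.000275
Total = 0.00671994.
Largest term belongs to Central, so Central is most probable.

Central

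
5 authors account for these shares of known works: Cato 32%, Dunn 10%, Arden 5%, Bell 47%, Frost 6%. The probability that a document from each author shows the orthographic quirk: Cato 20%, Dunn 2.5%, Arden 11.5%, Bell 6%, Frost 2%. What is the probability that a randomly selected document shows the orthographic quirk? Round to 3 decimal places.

Compute prior × likelihood for every hypothesis:
  Cato: 0.32 × 0.2 = 0.064
  Dunn: 0.1 × 0.025 = 0.0025
  Arden: 0.05 × 0.115 = 0.00575
  Bell: 0.47 × 0.06 = 0.0282
  Frost: 0.06 × 0.02 = 0.0012
P(quirk) = 0.064 + 0.0025 + 0.00575 + 0.0282 + 0.0012 = 0.10165 → 0.102.

0.102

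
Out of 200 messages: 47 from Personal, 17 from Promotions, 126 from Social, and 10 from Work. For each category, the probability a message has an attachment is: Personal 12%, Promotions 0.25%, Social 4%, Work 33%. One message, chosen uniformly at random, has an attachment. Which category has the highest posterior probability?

By Bayes' rule, posterior ∝ prior × likelihood:
  Personal: 0.235 × 0.12 = 0.0282
  Promotions: 0.085 × 0.0025 = 0.0002125
  Social: 0.63 × 0.04 = 0.0252
  Work: 0.05 × 0.33 = 0.0165
Sum = 0.0701125.
Largest term belongs to Personal, so Personal is most probable.

Personal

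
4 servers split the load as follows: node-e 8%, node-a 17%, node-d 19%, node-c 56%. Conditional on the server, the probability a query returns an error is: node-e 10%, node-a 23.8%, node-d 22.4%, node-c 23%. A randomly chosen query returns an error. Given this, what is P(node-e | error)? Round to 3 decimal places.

0.036

Compute prior × likelihood for every hypothesis:
  node-e: 0.08 × 0.1 = 0.008
  node-a: 0.17 × 0.238 = 0.04046
  node-d: 0.19 × 0.224 = 0.04256
  node-c: 0.56 × 0.23 = 0.1288
Sum = 0.21982.
P(node-e | evidence) = 0.008 / 0.21982 ≈ 0.036.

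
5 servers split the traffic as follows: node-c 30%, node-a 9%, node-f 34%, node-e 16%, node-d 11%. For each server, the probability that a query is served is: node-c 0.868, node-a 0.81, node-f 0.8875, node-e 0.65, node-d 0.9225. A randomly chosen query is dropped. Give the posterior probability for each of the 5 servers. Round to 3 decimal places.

Taking complements, P(dropped | each) = node-c 0.132, node-a 0.19, node-f 0.1125, node-e 0.35, node-d 0.0775.
By Bayes' rule, posterior ∝ prior × likelihood:
  node-c: 0.3 × 0.132 = 0.0396
  node-a: 0.09 × 0.19 = 0.0171
  node-f: 0.34 × 0.1125 = 0.03825
  node-e: 0.16 × 0.35 = 0.056
  node-d: 0.11 × 0.0775 = 0.008525
Total = 0.159475.
P(node-c | dropped) = 0.0396/0.159475 ≈ 0.248
P(node-a | dropped) = 0.0171/0.159475 ≈ 0.107
P(node-f | dropped) = 0.03825/0.159475 ≈ 0.240
P(node-e | dropped) = 0.056/0.159475 ≈ 0.351
P(node-d | dropped) = 0.008525/0.159475 ≈ 0.053
(Check: 0.248+0.107+0.240+0.351+0.053 = 0.999.)

node-c 0.248, node-a 0.107, node-f 0.240, node-e 0.351, node-d 0.053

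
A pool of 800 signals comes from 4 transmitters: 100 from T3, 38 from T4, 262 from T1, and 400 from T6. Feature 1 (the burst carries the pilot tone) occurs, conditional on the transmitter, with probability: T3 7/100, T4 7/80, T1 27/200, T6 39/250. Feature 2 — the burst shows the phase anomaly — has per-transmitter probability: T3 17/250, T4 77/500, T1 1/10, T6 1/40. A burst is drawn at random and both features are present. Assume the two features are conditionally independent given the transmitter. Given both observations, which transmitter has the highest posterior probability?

T1

Compute prior × likelihood for every hypothesis:
  T3: 0.125 × 0.07 × 0.068 = 0.000595
  T4: 0.0475 × 0.0875 × 0.154 = 0.0006400625
  T1: 0.3275 × 0.135 × 0.1 = 0.00442125
  T6: 0.5 × 0.156 × 0.025 = 0.00195
Sum = 0.0076063125.
Largest term belongs to T1, so T1 is most probable.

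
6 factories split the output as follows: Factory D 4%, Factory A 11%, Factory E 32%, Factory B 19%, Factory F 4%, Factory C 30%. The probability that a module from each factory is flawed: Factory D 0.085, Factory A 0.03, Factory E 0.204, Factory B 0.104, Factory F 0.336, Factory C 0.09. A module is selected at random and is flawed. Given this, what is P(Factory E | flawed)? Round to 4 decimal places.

Compute prior × likelihood for every hypothesis:
  Factory D: 0.04 × 0.085 = 0.0034
  Factory A: 0.11 × 0.03 = 0.0033
  Factory E: 0.32 × 0.204 = 0.06528
  Factory B: 0.19 × 0.104 = 0.01976
  Factory F: 0.04 × 0.336 = 0.01344
  Factory C: 0.3 × 0.09 = 0.027
Sum = 0.13218.
P(Factory E | evidence) = 0.06528 / 0.13218 ≈ 0.4939.

0.4939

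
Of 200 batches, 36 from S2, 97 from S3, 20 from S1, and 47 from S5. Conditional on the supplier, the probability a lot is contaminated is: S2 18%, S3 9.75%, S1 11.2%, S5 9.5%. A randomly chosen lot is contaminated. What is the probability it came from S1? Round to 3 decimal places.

Prior × likelihood for each hypothesis:
  S2: 0.18 × 0.18 = 0.0324
  S3: 0.485 × 0.0975 = 0.0472875
  S1: 0.1 × 0.112 = 0.0112
  S5: 0.235 × 0.095 = 0.022325
Normalizing constant = 0.1132125.
P(S1 | evidence) = 0.0112 / 0.1132125 ≈ 0.099.

0.099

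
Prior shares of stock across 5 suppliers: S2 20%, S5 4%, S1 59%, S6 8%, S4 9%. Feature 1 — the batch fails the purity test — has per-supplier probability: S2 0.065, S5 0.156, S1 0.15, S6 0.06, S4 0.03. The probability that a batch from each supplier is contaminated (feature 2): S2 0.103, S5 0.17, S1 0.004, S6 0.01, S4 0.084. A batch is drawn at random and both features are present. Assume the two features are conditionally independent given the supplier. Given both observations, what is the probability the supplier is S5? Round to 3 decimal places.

0.350

Prior × likelihood for each hypothesis:
  S2: 0.2 × 0.065 × 0.103 = 0.001339
  S5: 0.04 × 0.156 × 0.17 = 0.0010608
  S1: 0.59 × 0.15 × 0.004 = 0.000354
  S6: 0.08 × 0.06 × 0.01 = 0.000048
  S4: 0.09 × 0.03 × 0.084 = 0.0002268
Sum = 0.0030286.
P(S5 | evidence) = 0.0010608 / 0.0030286 ≈ 0.350.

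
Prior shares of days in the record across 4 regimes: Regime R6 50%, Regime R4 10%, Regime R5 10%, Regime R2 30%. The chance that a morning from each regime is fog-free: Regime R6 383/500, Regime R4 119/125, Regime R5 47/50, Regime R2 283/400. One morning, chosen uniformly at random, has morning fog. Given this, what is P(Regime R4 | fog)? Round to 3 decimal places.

0.022

Taking complements, P(fog | each) = Regime R6 0.234, Regime R4 0.048, Regime R5 0.06, Regime R2 0.2925.
By Bayes' rule, posterior ∝ prior × likelihood:
  Regime R6: 0.5 × 0.234 = 0.117
  Regime R4: 0.1 × 0.048 = 0.0048
  Regime R5: 0.1 × 0.06 = 0.006
  Regime R2: 0.3 × 0.2925 = 0.08775
Total = 0.21555.
P(Regime R4 | evidence) = 0.0048 / 0.21555 ≈ 0.022.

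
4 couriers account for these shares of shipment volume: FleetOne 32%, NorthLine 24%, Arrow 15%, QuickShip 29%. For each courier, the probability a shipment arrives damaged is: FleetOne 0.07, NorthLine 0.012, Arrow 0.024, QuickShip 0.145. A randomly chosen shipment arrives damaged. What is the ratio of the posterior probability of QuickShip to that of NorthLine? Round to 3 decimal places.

Unnormalized posteriors (prior × likelihood):
  FleetOne: 0.32 × 0.07 = 0.0224
  NorthLine: 0.24 × 0.012 = 0.00288
  Arrow: 0.15 × 0.024 = 0.0036
  QuickShip: 0.29 × 0.145 = 0.04205
Sum = 0.07093.
The ratio is 0.04205 / 0.00288 (the normalizer cancels) = 14.601.

14.601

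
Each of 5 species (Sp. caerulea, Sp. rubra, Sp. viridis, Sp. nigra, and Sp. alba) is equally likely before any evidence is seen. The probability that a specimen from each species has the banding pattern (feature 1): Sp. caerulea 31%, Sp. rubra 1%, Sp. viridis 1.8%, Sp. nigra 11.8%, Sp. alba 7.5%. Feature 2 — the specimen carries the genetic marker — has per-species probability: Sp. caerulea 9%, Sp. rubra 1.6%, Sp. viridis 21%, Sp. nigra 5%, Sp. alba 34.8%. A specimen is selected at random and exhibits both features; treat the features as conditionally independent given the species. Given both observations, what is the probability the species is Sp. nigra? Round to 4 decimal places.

Since the prior is uniform, the posterior is proportional to the likelihood:
  Sp. caerulea: 0.31 × 0.09 = 0.0279
  Sp. rubra: 0.01 × 0.016 = 0.00016
  Sp. viridis: 0.018 × 0.21 = 0.00378
  Sp. nigra: 0.118 × 0.05 = 0.0059
  Sp. alba: 0.075 × 0.348 = 0.0261
Normalizing constant = 0.06384.
P(Sp. nigra | evidence) = 0.0059 / 0.06384 ≈ 0.0924.

0.0924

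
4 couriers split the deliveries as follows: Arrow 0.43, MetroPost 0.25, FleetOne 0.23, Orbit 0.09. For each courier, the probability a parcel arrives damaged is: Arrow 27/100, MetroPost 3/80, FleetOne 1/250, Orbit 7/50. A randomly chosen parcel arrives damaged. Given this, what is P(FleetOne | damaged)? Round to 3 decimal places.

Unnormalized posteriors (prior × likelihood):
  Arrow: 0.43 × 0.27 = 0.1161
  MetroPost: 0.25 × 0.0375 = 0.009375
  FleetOne: 0.23 × 0.004 = 0.00092
  Orbit: 0.09 × 0.14 = 0.0126
Normalizing constant = 0.138995.
P(FleetOne | evidence) = 0.00092 / 0.138995 ≈ 0.007.

0.007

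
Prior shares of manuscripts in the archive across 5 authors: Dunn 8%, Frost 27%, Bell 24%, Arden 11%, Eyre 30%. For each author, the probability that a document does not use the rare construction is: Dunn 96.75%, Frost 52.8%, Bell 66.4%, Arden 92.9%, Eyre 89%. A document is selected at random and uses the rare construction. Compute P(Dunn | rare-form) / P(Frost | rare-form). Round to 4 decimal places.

Taking complements, P(rare-form | each) = Dunn 0.0325, Frost 0.472, Bell 0.336, Arden 0.071, Eyre 0.11.
By Bayes' rule, posterior ∝ prior × likelihood:
  Dunn: 0.08 × 0.0325 = 0.0026
  Frost: 0.27 × 0.472 = 0.12744
  Bell: 0.24 × 0.336 = 0.08064
  Arden: 0.11 × 0.071 = 0.00781
  Eyre: 0.3 × 0.11 = 0.033
Sum = 0.25149.
The ratio is 0.0026 / 0.12744 (the normalizer cancels) = 0.0204.

0.0204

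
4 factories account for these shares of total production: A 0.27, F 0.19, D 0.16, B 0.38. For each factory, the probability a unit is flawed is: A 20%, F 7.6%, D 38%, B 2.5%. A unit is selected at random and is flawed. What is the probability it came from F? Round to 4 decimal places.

Prior × likelihood for each hypothesis:
  A: 0.27 × 0.2 = 0.054
  F: 0.19 × 0.076 = 0.01444
  D: 0.16 × 0.38 = 0.0608
  B: 0.38 × 0.025 = 0.0095
Sum = 0.13874.
P(F | evidence) = 0.01444 / 0.13874 ≈ 0.1041.

0.1041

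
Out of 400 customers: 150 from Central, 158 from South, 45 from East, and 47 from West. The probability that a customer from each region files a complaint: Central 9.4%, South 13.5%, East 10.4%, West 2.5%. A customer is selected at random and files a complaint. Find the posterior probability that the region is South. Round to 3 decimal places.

Prior × likelihood for each hypothesis:
  Central: 0.375 × 0.094 = 0.03525
  South: 0.395 × 0.135 = 0.053325
  East: 0.1125 × 0.104 = 0.0117
  West: 0.1175 × 0.025 = 0.0029375
Total = 0.1032125.
P(South | evidence) = 0.053325 / 0.1032125 ≈ 0.517.

0.517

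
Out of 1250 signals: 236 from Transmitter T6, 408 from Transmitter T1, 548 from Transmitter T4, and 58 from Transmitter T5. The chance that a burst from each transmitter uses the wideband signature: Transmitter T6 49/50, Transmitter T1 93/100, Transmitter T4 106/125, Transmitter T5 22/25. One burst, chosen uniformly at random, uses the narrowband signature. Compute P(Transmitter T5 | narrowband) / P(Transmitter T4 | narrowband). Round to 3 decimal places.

0.084

Taking complements, P(narrowband | each) = Transmitter T6 0.02, Transmitter T1 0.07, Transmitter T4 0.152, Transmitter T5 0.12.
Unnormalized posteriors (prior × likelihood):
  Transmitter T6: 0.1888 × 0.02 = 0.003776
  Transmitter T1: 0.3264 × 0.07 = 0.022848
  Transmitter T4: 0.4384 × 0.152 = 0.0666368
  Transmitter T5: 0.0464 × 0.12 = 0.005568
Total = 0.0988288.
The ratio is 0.005568 / 0.0666368 (the normalizer cancels) = 0.084.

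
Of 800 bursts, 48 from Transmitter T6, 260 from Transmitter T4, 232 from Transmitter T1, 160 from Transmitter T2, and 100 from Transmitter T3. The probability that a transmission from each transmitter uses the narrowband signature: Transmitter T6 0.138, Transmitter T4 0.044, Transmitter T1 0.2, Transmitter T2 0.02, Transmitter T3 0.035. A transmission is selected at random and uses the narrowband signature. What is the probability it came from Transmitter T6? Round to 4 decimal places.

Prior × likelihood for each hypothesis:
  Transmitter T6: 0.06 × 0.138 = 0.00828
  Transmitter T4: 0.325 × 0.044 = 0.0143
  Transmitter T1: 0.29 × 0.2 = 0.058
  Transmitter T2: 0.2 × 0.02 = 0.004
  Transmitter T3: 0.125 × 0.035 = 0.004375
Sum = 0.088955.
P(Transmitter T6 | evidence) = 0.00828 / 0.088955 ≈ 0.0931.

0.0931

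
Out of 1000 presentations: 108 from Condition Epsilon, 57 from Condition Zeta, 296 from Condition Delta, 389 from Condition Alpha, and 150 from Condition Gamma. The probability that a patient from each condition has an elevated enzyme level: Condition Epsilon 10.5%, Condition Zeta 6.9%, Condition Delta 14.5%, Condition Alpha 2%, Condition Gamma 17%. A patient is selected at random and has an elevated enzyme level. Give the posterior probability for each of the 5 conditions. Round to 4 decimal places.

Condition Epsilon 0.1240, Condition Zeta 0.0430, Condition Delta 0.4692, Condition Alpha 0.0851, Condition Gamma 0.2788

Unnormalized posteriors (prior × likelihood):
  Condition Epsilon: 0.108 × 0.105 = 0.01134
  Condition Zeta: 0.057 × 0.069 = 0.003933
  Condition Delta: 0.296 × 0.145 = 0.04292
  Condition Alpha: 0.389 × 0.02 = 0.00778
  Condition Gamma: 0.15 × 0.17 = 0.0255
Total = 0.091473.
P(Condition Epsilon | elevated) = 0.01134/0.091473 ≈ 0.1240
P(Condition Zeta | elevated) = 0.003933/0.091473 ≈ 0.0430
P(Condition Delta | elevated) = 0.04292/0.091473 ≈ 0.4692
P(Condition Alpha | elevated) = 0.00778/0.091473 ≈ 0.0851
P(Condition Gamma | elevated) = 0.0255/0.091473 ≈ 0.2788
(Check: 0.1240+0.0430+0.4692+0.0851+0.2788 = 1.0001.)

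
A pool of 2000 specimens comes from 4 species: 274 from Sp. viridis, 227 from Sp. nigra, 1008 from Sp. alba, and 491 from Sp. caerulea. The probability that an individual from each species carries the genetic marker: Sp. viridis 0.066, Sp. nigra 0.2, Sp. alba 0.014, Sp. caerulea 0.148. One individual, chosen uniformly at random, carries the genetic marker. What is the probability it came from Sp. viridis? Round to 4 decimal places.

0.1203

By Bayes' rule, posterior ∝ prior × likelihood:
  Sp. viridis: 0.137 × 0.066 = 0.009042
  Sp. nigra: 0.1135 × 0.2 = 0.0227
  Sp. alba: 0.504 × 0.014 = 0.007056
  Sp. caerulea: 0.2455 × 0.148 = 0.036334
Normalizing constant = 0.075132.
P(Sp. viridis | evidence) = 0.009042 / 0.075132 ≈ 0.1203.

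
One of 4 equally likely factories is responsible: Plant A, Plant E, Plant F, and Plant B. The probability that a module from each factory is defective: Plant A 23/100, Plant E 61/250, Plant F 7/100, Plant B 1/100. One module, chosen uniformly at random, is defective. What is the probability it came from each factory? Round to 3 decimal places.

Since the prior is uniform, the posterior is proportional to the likelihood:
  Plant A: 0.23
  Plant E: 0.244
  Plant F: 0.07
  Plant B: 0.01
Total = 0.554.
P(Plant A | defective) = 0.23/0.554 ≈ 0.415
P(Plant E | defective) = 0.244/0.554 ≈ 0.440
P(Plant F | defective) = 0.07/0.554 ≈ 0.126
P(Plant B | defective) = 0.01/0.554 ≈ 0.018

Plant A 0.415, Plant E 0.440, Plant F 0.126, Plant B 0.018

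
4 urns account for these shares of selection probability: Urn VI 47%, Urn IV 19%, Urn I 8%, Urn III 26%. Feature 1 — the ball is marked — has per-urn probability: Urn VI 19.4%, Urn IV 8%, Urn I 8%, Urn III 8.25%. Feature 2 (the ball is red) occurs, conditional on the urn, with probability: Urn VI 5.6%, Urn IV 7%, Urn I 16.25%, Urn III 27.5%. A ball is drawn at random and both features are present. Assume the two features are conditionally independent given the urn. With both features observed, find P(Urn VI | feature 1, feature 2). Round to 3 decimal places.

Prior × likelihood for each hypothesis:
  Urn VI: 0.47 × 0.194 × 0.056 = 0.00510608
  Urn IV: 0.19 × 0.08 × 0.07 = 0.001064
  Urn I: 0.08 × 0.08 × 0.1625 = 0.00104
  Urn III: 0.26 × 0.0825 × 0.275 = 0.00589875
Normalizing constant = 0.01310883.
P(Urn VI | evidence) = 0.00510608 / 0.01310883 ≈ 0.390.

0.390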